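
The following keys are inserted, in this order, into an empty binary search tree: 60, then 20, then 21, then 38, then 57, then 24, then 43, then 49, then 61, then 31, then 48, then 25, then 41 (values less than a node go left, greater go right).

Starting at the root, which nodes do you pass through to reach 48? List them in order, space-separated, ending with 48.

60 20 21 38 57 43 49 48

60: root
20: left child of 60 (depth 1)
21: right child of 20 (depth 2)
38: right child of 21 (depth 3)
57: right child of 38 (depth 4)
24: left child of 38 (depth 4)
43: left child of 57 (depth 5)
49: right child of 43 (depth 6)
61: right child of 60 (depth 1)
31: right child of 24 (depth 5)
48: left child of 49 (depth 7)
25: left child of 31 (depth 6)
41: left child of 43 (depth 6)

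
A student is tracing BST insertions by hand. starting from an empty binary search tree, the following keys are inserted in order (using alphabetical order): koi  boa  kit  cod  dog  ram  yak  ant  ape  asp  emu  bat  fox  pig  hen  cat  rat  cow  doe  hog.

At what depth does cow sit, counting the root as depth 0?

5

Insert koi: tree is empty, so koi becomes the root.
Insert boa: boa < koi → go left. Place as left child of koi.
Insert kit: kit < koi → go left; kit > boa → go right. Place as right child of boa.
Insert cod: cod < koi → go left; cod > boa → go right; cod < kit → go left. Place as left child of kit.
Insert dog: dog < koi → go left; dog > boa → go right; dog < kit → go left; dog > cod → go right. Place as right child of cod.
Insert ram: ram > koi → go right. Place as right child of koi.
Insert yak: yak > koi → go right; yak > ram → go right. Place as right child of ram.
Insert ant: ant < koi → go left; ant < boa → go left. Place as left child of boa.
Insert ape: ape < koi → go left; ape < boa → go left; ape > ant → go right. Place as right child of ant.
Insert asp: asp < koi → go left; asp < boa → go left; asp > ant → go right; asp > ape → go right. Place as right child of ape.
Insert emu: emu < koi → go left; emu > boa → go right; emu < kit → go left; emu > cod → go right; emu > dog → go right. Place as right child of dog.
Insert bat: bat < koi → go left; bat < boa → go left; bat > ant → go right; bat > ape → go right; bat > asp → go right. Place as right child of asp.
Insert fox: fox < koi → go left; fox > boa → go right; fox < kit → go left; fox > cod → go right; fox > dog → go right; fox > emu → go right. Place as right child of emu.
Insert pig: pig > koi → go right; pig < ram → go left. Place as left child of ram.
Insert hen: hen < koi → go left; hen > boa → go right; hen < kit → go left; hen > cod → go right; hen > dog → go right; hen > emu → go right; hen > fox → go right. Place as right child of fox.
Insert cat: cat < koi → go left; cat > boa → go right; cat < kit → go left; cat < cod → go left. Place as left child of cod.
Insert rat: rat > koi → go right; rat > ram → go right; rat < yak → go left. Place as left child of yak.
Insert cow: cow < koi → go left; cow > boa → go right; cow < kit → go left; cow > cod → go right; cow < dog → go left. Place as left child of dog.
Insert doe: doe < koi → go left; doe > boa → go right; doe < kit → go left; doe > cod → go right; doe < dog → go left; doe > cow → go right. Place as right child of cow.
Insert hog: hog < koi → go left; hog > boa → go right; hog < kit → go left; hog > cod → go right; hog > dog → go right; hog > emu → go right; hog > fox → go right; hog > hen → go right. Place as right child of hen.

Path to cow: koi → boa → kit → cod → dog → cow, which is 5 edges.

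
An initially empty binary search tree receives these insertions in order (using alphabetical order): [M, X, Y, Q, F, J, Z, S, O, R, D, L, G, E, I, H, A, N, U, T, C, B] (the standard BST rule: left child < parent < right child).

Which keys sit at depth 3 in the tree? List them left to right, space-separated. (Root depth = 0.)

Resulting structure (node: left, right):
  M: L=F, R=X
  X: L=Q, R=Y
  Y: L=–, R=Z
  Q: L=O, R=S
  F: L=D, R=J
  J: L=G, R=L
  Z: L=–, R=–
  S: L=R, R=U
  O: L=N, R=–
  R: L=–, R=–
  D: L=A, R=E
  L: L=–, R=–
  G: L=–, R=I
  E: L=–, R=–
  I: L=H, R=–
  H: L=–, R=–
  A: L=–, R=C
  N: L=–, R=–
  U: L=T, R=–
  T: L=–, R=–
  C: L=B, R=–
  B: L=–, R=–

A E G L O S Z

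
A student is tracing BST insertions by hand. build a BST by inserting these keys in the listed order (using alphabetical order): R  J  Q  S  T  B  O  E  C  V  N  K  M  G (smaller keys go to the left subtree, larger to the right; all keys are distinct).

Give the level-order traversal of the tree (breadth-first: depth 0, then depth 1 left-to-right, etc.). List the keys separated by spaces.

R J S B Q T E O V C G N K M

R: root
J: left child of R (depth 1)
Q: right child of J (depth 2)
S: right child of R (depth 1)
T: right child of S (depth 2)
B: left child of J (depth 2)
O: left child of Q (depth 3)
E: right child of B (depth 3)
C: left child of E (depth 4)
V: right child of T (depth 3)
N: left child of O (depth 4)
K: left child of N (depth 5)
M: right child of K (depth 6)
G: right child of E (depth 4)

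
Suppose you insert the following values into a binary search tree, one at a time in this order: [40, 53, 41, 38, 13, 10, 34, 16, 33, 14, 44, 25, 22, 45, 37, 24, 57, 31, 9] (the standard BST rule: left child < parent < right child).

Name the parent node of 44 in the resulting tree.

41

Insert 40: tree is empty, so 40 becomes the root.
Insert 53: 53 > 40 → go right. Place as right child of 40.
Insert 41: 41 > 40 → go right; 41 < 53 → go left. Place as left child of 53.
Insert 38: 38 < 40 → go left. Place as left child of 40.
Insert 13: 13 < 40 → go left; 13 < 38 → go left. Place as left child of 38.
Insert 10: 10 < 40 → go left; 10 < 38 → go left; 10 < 13 → go left. Place as left child of 13.
Insert 34: 34 < 40 → go left; 34 < 38 → go left; 34 > 13 → go right. Place as right child of 13.
Insert 16: 16 < 40 → go left; 16 < 38 → go left; 16 > 13 → go right; 16 < 34 → go left. Place as left child of 34.
Insert 33: 33 < 40 → go left; 33 < 38 → go left; 33 > 13 → go right; 33 < 34 → go left; 33 > 16 → go right. Place as right child of 16.
Insert 14: 14 < 40 → go left; 14 < 38 → go left; 14 > 13 → go right; 14 < 34 → go left; 14 < 16 → go left. Place as left child of 16.
Insert 44: 44 > 40 → go right; 44 < 53 → go left; 44 > 41 → go right. Place as right child of 41.
Insert 25: 25 < 40 → go left; 25 < 38 → go left; 25 > 13 → go right; 25 < 34 → go left; 25 > 16 → go right; 25 < 33 → go left. Place as left child of 33.
Insert 22: 22 < 40 → go left; 22 < 38 → go left; 22 > 13 → go right; 22 < 34 → go left; 22 > 16 → go right; 22 < 33 → go left; 22 < 25 → go left. Place as left child of 25.
Insert 45: 45 > 40 → go right; 45 < 53 → go left; 45 > 41 → go right; 45 > 44 → go right. Place as right child of 44.
Insert 37: 37 < 40 → go left; 37 < 38 → go left; 37 > 13 → go right; 37 > 34 → go right. Place as right child of 34.
Insert 24: 24 < 40 → go left; 24 < 38 → go left; 24 > 13 → go right; 24 < 34 → go left; 24 > 16 → go right; 24 < 33 → go left; 24 < 25 → go left; 24 > 22 → go right. Place as right child of 22.
Insert 57: 57 > 40 → go right; 57 > 53 → go right. Place as right child of 53.
Insert 31: 31 < 40 → go left; 31 < 38 → go left; 31 > 13 → go right; 31 < 34 → go left; 31 > 16 → go right; 31 < 33 → go left; 31 > 25 → go right. Place as right child of 25.
Insert 9: 9 < 40 → go left; 9 < 38 → go left; 9 < 13 → go left; 9 < 10 → go left. Place as left child of 10.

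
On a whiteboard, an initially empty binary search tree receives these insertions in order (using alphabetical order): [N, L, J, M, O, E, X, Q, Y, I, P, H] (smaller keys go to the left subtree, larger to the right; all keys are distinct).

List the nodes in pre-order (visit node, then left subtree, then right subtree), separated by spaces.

N L J E I H M O X Q P Y

Insert N: tree is empty, so N becomes the root.
Insert L: L < N → go left. Place as left child of N.
Insert J: J < N → go left; J < L → go left. Place as left child of L.
Insert M: M < N → go left; M > L → go right. Place as right child of L.
Insert O: O > N → go right. Place as right child of N.
Insert E: E < N → go left; E < L → go left; E < J → go left. Place as left child of J.
Insert X: X > N → go right; X > O → go right. Place as right child of O.
Insert Q: Q > N → go right; Q > O → go right; Q < X → go left. Place as left child of X.
Insert Y: Y > N → go right; Y > O → go right; Y > X → go right. Place as right child of X.
Insert I: I < N → go left; I < L → go left; I < J → go left; I > E → go right. Place as right child of E.
Insert P: P > N → go right; P > O → go right; P < X → go left; P < Q → go left. Place as left child of Q.
Insert H: H < N → go left; H < L → go left; H < J → go left; H > E → go right; H < I → go left. Place as left child of I.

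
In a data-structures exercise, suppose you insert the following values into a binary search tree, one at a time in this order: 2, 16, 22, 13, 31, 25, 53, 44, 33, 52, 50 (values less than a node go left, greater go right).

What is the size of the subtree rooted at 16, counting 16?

Resulting structure (node: left, right):
  2: L=–, R=16
  16: L=13, R=22
  22: L=–, R=31
  13: L=–, R=–
  31: L=25, R=53
  25: L=–, R=–
  53: L=44, R=–
  44: L=33, R=52
  33: L=–, R=–
  52: L=50, R=–
  50: L=–, R=–

Subtree rooted at 16 contains: 16, 13, 22, 31, 25, 53, 44, 33, 52, 50 — 10 nodes.

10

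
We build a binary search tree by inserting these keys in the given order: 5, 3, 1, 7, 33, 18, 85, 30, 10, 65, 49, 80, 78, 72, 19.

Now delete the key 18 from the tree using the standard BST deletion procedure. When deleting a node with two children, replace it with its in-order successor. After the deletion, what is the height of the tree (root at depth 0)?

7

Insert 5: tree is empty, so 5 becomes the root.
Insert 3: 3 < 5 → go left. Place as left child of 5.
Insert 1: 1 < 5 → go left; 1 < 3 → go left. Place as left child of 3.
Insert 7: 7 > 5 → go right. Place as right child of 5.
Insert 33: 33 > 5 → go right; 33 > 7 → go right. Place as right child of 7.
Insert 18: 18 > 5 → go right; 18 > 7 → go right; 18 < 33 → go left. Place as left child of 33.
Insert 85: 85 > 5 → go right; 85 > 7 → go right; 85 > 33 → go right. Place as right child of 33.
Insert 30: 30 > 5 → go right; 30 > 7 → go right; 30 < 33 → go left; 30 > 18 → go right. Place as right child of 18.
Insert 10: 10 > 5 → go right; 10 > 7 → go right; 10 < 33 → go left; 10 < 18 → go left. Place as left child of 18.
Insert 65: 65 > 5 → go right; 65 > 7 → go right; 65 > 33 → go right; 65 < 85 → go left. Place as left child of 85.
Insert 49: 49 > 5 → go right; 49 > 7 → go right; 49 > 33 → go right; 49 < 85 → go left; 49 < 65 → go left. Place as left child of 65.
Insert 80: 80 > 5 → go right; 80 > 7 → go right; 80 > 33 → go right; 80 < 85 → go left; 80 > 65 → go right. Place as right child of 65.
Insert 78: 78 > 5 → go right; 78 > 7 → go right; 78 > 33 → go right; 78 < 85 → go left; 78 > 65 → go right; 78 < 80 → go left. Place as left child of 80.
Insert 72: 72 > 5 → go right; 72 > 7 → go right; 72 > 33 → go right; 72 < 85 → go left; 72 > 65 → go right; 72 < 80 → go left; 72 < 78 → go left. Place as left child of 78.
Insert 19: 19 > 5 → go right; 19 > 7 → go right; 19 < 33 → go left; 19 > 18 → go right; 19 < 30 → go left. Place as left child of 30.

Delete 18 (two children — replace with in-order successor).
After deletion, deepest node is 72 at depth 7.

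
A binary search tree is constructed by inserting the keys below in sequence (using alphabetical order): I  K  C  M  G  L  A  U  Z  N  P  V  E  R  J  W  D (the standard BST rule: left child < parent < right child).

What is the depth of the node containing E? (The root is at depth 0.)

Resulting structure (node: left, right):
  I: L=C, R=K
  K: L=J, R=M
  C: L=A, R=G
  M: L=L, R=U
  G: L=E, R=–
  L: L=–, R=–
  A: L=–, R=–
  U: L=N, R=Z
  Z: L=V, R=–
  N: L=–, R=P
  P: L=–, R=R
  V: L=–, R=W
  E: L=D, R=–
  R: L=–, R=–
  J: L=–, R=–
  W: L=–, R=–
  D: L=–, R=–

Path to E: I → C → G → E, which is 3 edges.

3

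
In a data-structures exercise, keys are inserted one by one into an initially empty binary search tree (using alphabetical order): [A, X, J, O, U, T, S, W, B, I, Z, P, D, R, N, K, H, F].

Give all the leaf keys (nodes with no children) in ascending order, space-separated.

F K R W Z

A: root
X: right child of A (depth 1)
J: left child of X (depth 2)
O: right child of J (depth 3)
U: right child of O (depth 4)
T: left child of U (depth 5)
S: left child of T (depth 6)
W: right child of U (depth 5)
B: left child of J (depth 3)
I: right child of B (depth 4)
Z: right child of X (depth 2)
P: left child of S (depth 7)
D: left child of I (depth 5)
R: right child of P (depth 8)
N: left child of O (depth 4)
K: left child of N (depth 5)
H: right child of D (depth 6)
F: left child of H (depth 7)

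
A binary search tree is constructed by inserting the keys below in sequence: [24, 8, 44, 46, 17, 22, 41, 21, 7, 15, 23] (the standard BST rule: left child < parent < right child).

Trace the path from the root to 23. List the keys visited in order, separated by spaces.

24 8 17 22 23

Resulting structure (node: left, right):
  24: L=8, R=44
  8: L=7, R=17
  44: L=41, R=46
  46: L=–, R=–
  17: L=15, R=22
  22: L=21, R=23
  41: L=–, R=–
  21: L=–, R=–
  7: L=–, R=–
  15: L=–, R=–
  23: L=–, R=–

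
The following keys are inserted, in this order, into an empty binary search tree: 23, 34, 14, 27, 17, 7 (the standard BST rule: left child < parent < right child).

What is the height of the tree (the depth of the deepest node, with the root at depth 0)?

2

Insert 23: tree is empty, so 23 becomes the root.
Insert 34: 34 > 23 → go right. Place as right child of 23.
Insert 14: 14 < 23 → go left. Place as left child of 23.
Insert 27: 27 > 23 → go right; 27 < 34 → go left. Place as left child of 34.
Insert 17: 17 < 23 → go left; 17 > 14 → go right. Place as right child of 14.
Insert 7: 7 < 23 → go left; 7 < 14 → go left. Place as left child of 14.

The deepest node is 27 at depth 2.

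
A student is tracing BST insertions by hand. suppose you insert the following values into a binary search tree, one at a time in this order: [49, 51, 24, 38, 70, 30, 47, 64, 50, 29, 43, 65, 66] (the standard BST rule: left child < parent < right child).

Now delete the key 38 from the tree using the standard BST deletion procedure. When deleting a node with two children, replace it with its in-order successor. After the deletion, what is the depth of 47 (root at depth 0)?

Insert 49: tree is empty, so 49 becomes the root.
Insert 51: 51 > 49 → go right. Place as right child of 49.
Insert 24: 24 < 49 → go left. Place as left child of 49.
Insert 38: 38 < 49 → go left; 38 > 24 → go right. Place as right child of 24.
Insert 70: 70 > 49 → go right; 70 > 51 → go right. Place as right child of 51.
Insert 30: 30 < 49 → go left; 30 > 24 → go right; 30 < 38 → go left. Place as left child of 38.
Insert 47: 47 < 49 → go left; 47 > 24 → go right; 47 > 38 → go right. Place as right child of 38.
Insert 64: 64 > 49 → go right; 64 > 51 → go right; 64 < 70 → go left. Place as left child of 70.
Insert 50: 50 > 49 → go right; 50 < 51 → go left. Place as left child of 51.
Insert 29: 29 < 49 → go left; 29 > 24 → go right; 29 < 38 → go left; 29 < 30 → go left. Place as left child of 30.
Insert 43: 43 < 49 → go left; 43 > 24 → go right; 43 > 38 → go right; 43 < 47 → go left. Place as left child of 47.
Insert 65: 65 > 49 → go right; 65 > 51 → go right; 65 < 70 → go left; 65 > 64 → go right. Place as right child of 64.
Insert 66: 66 > 49 → go right; 66 > 51 → go right; 66 < 70 → go left; 66 > 64 → go right; 66 > 65 → go right. Place as right child of 65.

Delete 38 (two children — replace with in-order successor).
After deletion, path to 47: 49 → 24 → 43 → 47.

3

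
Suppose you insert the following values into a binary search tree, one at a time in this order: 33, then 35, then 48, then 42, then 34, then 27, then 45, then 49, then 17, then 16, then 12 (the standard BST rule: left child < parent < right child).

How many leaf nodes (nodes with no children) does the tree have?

4

33: root
35: right child of 33 (depth 1)
48: right child of 35 (depth 2)
42: left child of 48 (depth 3)
34: left child of 35 (depth 2)
27: left child of 33 (depth 1)
45: right child of 42 (depth 4)
49: right child of 48 (depth 3)
17: left child of 27 (depth 2)
16: left child of 17 (depth 3)
12: left child of 16 (depth 4)

Leaves: 12, 34, 45, 49 — 4 in total.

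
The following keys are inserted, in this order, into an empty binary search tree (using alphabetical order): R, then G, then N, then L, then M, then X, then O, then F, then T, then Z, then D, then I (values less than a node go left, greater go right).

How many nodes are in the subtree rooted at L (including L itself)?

Insert R: tree is empty, so R becomes the root.
Insert G: G < R → go left. Place as left child of R.
Insert N: N < R → go left; N > G → go right. Place as right child of G.
Insert L: L < R → go left; L > G → go right; L < N → go left. Place as left child of N.
Insert M: M < R → go left; M > G → go right; M < N → go left; M > L → go right. Place as right child of L.
Insert X: X > R → go right. Place as right child of R.
Insert O: O < R → go left; O > G → go right; O > N → go right. Place as right child of N.
Insert F: F < R → go left; F < G → go left. Place as left child of G.
Insert T: T > R → go right; T < X → go left. Place as left child of X.
Insert Z: Z > R → go right; Z > X → go right. Place as right child of X.
Insert D: D < R → go left; D < G → go left; D < F → go left. Place as left child of F.
Insert I: I < R → go left; I > G → go right; I < N → go left; I < L → go left. Place as left child of L.

Subtree rooted at L contains: L, I, M — 3 nodes.

3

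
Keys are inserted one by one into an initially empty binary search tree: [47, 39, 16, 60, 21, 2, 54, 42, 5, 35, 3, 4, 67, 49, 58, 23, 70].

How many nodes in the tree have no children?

6

47: root
39: left child of 47 (depth 1)
16: left child of 39 (depth 2)
60: right child of 47 (depth 1)
21: right child of 16 (depth 3)
2: left child of 16 (depth 3)
54: left child of 60 (depth 2)
42: right child of 39 (depth 2)
5: right child of 2 (depth 4)
35: right child of 21 (depth 4)
3: left child of 5 (depth 5)
4: right child of 3 (depth 6)
67: right child of 60 (depth 2)
49: left child of 54 (depth 3)
58: right child of 54 (depth 3)
23: left child of 35 (depth 5)
70: right child of 67 (depth 3)

Leaves: 4, 23, 42, 49, 58, 70 — 6 in total.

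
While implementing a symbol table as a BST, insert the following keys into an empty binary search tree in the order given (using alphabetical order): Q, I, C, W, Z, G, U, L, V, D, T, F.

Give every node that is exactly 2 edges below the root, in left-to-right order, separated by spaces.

C L U Z

Q: root
I: left child of Q (depth 1)
C: left child of I (depth 2)
W: right child of Q (depth 1)
Z: right child of W (depth 2)
G: right child of C (depth 3)
U: left child of W (depth 2)
L: right child of I (depth 2)
V: right child of U (depth 3)
D: left child of G (depth 4)
T: left child of U (depth 3)
F: right child of D (depth 5)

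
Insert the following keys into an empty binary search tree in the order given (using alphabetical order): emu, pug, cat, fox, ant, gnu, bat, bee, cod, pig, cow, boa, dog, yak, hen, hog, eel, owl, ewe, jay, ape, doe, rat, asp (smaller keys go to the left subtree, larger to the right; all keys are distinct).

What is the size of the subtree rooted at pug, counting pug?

emu: root
pug: right child of emu (depth 1)
cat: left child of emu (depth 1)
fox: left child of pug (depth 2)
ant: left child of cat (depth 2)
gnu: right child of fox (depth 3)
bat: right child of ant (depth 3)
bee: right child of bat (depth 4)
cod: right child of cat (depth 2)
pig: right child of gnu (depth 4)
cow: right child of cod (depth 3)
boa: right child of bee (depth 5)
dog: right child of cow (depth 4)
yak: right child of pug (depth 2)
hen: left child of pig (depth 5)
hog: right child of hen (depth 6)
eel: right child of dog (depth 5)
owl: right child of hog (depth 7)
ewe: left child of fox (depth 3)
jay: left child of owl (depth 8)
ape: left child of bat (depth 4)
doe: left child of dog (depth 5)
rat: left child of yak (depth 3)
asp: right child of ape (depth 5)

Subtree rooted at pug contains: pug, fox, ewe, gnu, pig, hen, hog, owl, jay, yak, rat — 11 nodes.

11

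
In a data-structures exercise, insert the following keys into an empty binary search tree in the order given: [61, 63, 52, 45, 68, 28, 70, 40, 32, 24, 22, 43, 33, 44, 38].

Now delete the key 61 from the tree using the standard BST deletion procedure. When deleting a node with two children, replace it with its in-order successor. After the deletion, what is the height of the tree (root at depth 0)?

61: root
63: right child of 61 (depth 1)
52: left child of 61 (depth 1)
45: left child of 52 (depth 2)
68: right child of 63 (depth 2)
28: left child of 45 (depth 3)
70: right child of 68 (depth 3)
40: right child of 28 (depth 4)
32: left child of 40 (depth 5)
24: left child of 28 (depth 4)
22: left child of 24 (depth 5)
43: right child of 40 (depth 5)
33: right child of 32 (depth 6)
44: right child of 43 (depth 6)
38: right child of 33 (depth 7)

Delete 61 (two children — replace with in-order successor).
After deletion, deepest node is 38 at depth 7.

7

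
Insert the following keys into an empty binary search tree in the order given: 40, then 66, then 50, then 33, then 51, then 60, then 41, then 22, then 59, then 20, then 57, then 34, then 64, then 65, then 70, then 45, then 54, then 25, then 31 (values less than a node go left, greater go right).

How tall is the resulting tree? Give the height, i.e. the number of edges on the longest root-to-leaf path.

7

Insert 40: tree is empty, so 40 becomes the root.
Insert 66: 66 > 40 → go right. Place as right child of 40.
Insert 50: 50 > 40 → go right; 50 < 66 → go left. Place as left child of 66.
Insert 33: 33 < 40 → go left. Place as left child of 40.
Insert 51: 51 > 40 → go right; 51 < 66 → go left; 51 > 50 → go right. Place as right child of 50.
Insert 60: 60 > 40 → go right; 60 < 66 → go left; 60 > 50 → go right; 60 > 51 → go right. Place as right child of 51.
Insert 41: 41 > 40 → go right; 41 < 66 → go left; 41 < 50 → go left. Place as left child of 50.
Insert 22: 22 < 40 → go left; 22 < 33 → go left. Place as left child of 33.
Insert 59: 59 > 40 → go right; 59 < 66 → go left; 59 > 50 → go right; 59 > 51 → go right; 59 < 60 → go left. Place as left child of 60.
Insert 20: 20 < 40 → go left; 20 < 33 → go left; 20 < 22 → go left. Place as left child of 22.
Insert 57: 57 > 40 → go right; 57 < 66 → go left; 57 > 50 → go right; 57 > 51 → go right; 57 < 60 → go left; 57 < 59 → go left. Place as left child of 59.
Insert 34: 34 < 40 → go left; 34 > 33 → go right. Place as right child of 33.
Insert 64: 64 > 40 → go right; 64 < 66 → go left; 64 > 50 → go right; 64 > 51 → go right; 64 > 60 → go right. Place as right child of 60.
Insert 65: 65 > 40 → go right; 65 < 66 → go left; 65 > 50 → go right; 65 > 51 → go right; 65 > 60 → go right; 65 > 64 → go right. Place as right child of 64.
Insert 70: 70 > 40 → go right; 70 > 66 → go right. Place as right child of 66.
Insert 45: 45 > 40 → go right; 45 < 66 → go left; 45 < 50 → go left; 45 > 41 → go right. Place as right child of 41.
Insert 54: 54 > 40 → go right; 54 < 66 → go left; 54 > 50 → go right; 54 > 51 → go right; 54 < 60 → go left; 54 < 59 → go left; 54 < 57 → go left. Place as left child of 57.
Insert 25: 25 < 40 → go left; 25 < 33 → go left; 25 > 22 → go right. Place as right child of 22.
Insert 31: 31 < 40 → go left; 31 < 33 → go left; 31 > 22 → go right; 31 > 25 → go right. Place as right child of 25.

The deepest node is 54 at depth 7.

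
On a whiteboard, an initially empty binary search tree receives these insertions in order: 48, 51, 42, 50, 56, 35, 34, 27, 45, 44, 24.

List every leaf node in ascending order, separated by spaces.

Insert 48: tree is empty, so 48 becomes the root.
Insert 51: 51 > 48 → go right. Place as right child of 48.
Insert 42: 42 < 48 → go left. Place as left child of 48.
Insert 50: 50 > 48 → go right; 50 < 51 → go left. Place as left child of 51.
Insert 56: 56 > 48 → go right; 56 > 51 → go right. Place as right child of 51.
Insert 35: 35 < 48 → go left; 35 < 42 → go left. Place as left child of 42.
Insert 34: 34 < 48 → go left; 34 < 42 → go left; 34 < 35 → go left. Place as left child of 35.
Insert 27: 27 < 48 → go left; 27 < 42 → go left; 27 < 35 → go left; 27 < 34 → go left. Place as left child of 34.
Insert 45: 45 < 48 → go left; 45 > 42 → go right. Place as right child of 42.
Insert 44: 44 < 48 → go left; 44 > 42 → go right; 44 < 45 → go left. Place as left child of 45.
Insert 24: 24 < 48 → go left; 24 < 42 → go left; 24 < 35 → go left; 24 < 34 → go left; 24 < 27 → go left. Place as left child of 27.

24 44 50 56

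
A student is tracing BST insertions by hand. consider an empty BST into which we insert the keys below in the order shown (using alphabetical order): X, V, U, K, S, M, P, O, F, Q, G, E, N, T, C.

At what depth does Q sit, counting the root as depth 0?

7

Resulting structure (node: left, right):
  X: L=V, R=–
  V: L=U, R=–
  U: L=K, R=–
  K: L=F, R=S
  S: L=M, R=T
  M: L=–, R=P
  P: L=O, R=Q
  O: L=N, R=–
  F: L=E, R=G
  Q: L=–, R=–
  G: L=–, R=–
  E: L=C, R=–
  N: L=–, R=–
  T: L=–, R=–
  C: L=–, R=–

Path to Q: X → V → U → K → S → M → P → Q, which is 7 edges.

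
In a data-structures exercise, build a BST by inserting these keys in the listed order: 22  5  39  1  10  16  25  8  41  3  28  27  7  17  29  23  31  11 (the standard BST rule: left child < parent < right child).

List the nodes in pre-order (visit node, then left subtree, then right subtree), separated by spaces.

22 5 1 3 10 8 7 16 11 17 39 25 23 28 27 29 31 41

Insert 22: tree is empty, so 22 becomes the root.
Insert 5: 5 < 22 → go left. Place as left child of 22.
Insert 39: 39 > 22 → go right. Place as right child of 22.
Insert 1: 1 < 22 → go left; 1 < 5 → go left. Place as left child of 5.
Insert 10: 10 < 22 → go left; 10 > 5 → go right. Place as right child of 5.
Insert 16: 16 < 22 → go left; 16 > 5 → go right; 16 > 10 → go right. Place as right child of 10.
Insert 25: 25 > 22 → go right; 25 < 39 → go left. Place as left child of 39.
Insert 8: 8 < 22 → go left; 8 > 5 → go right; 8 < 10 → go left. Place as left child of 10.
Insert 41: 41 > 22 → go right; 41 > 39 → go right. Place as right child of 39.
Insert 3: 3 < 22 → go left; 3 < 5 → go left; 3 > 1 → go right. Place as right child of 1.
Insert 28: 28 > 22 → go right; 28 < 39 → go left; 28 > 25 → go right. Place as right child of 25.
Insert 27: 27 > 22 → go right; 27 < 39 → go left; 27 > 25 → go right; 27 < 28 → go left. Place as left child of 28.
Insert 7: 7 < 22 → go left; 7 > 5 → go right; 7 < 10 → go left; 7 < 8 → go left. Place as left child of 8.
Insert 17: 17 < 22 → go left; 17 > 5 → go right; 17 > 10 → go right; 17 > 16 → go right. Place as right child of 16.
Insert 29: 29 > 22 → go right; 29 < 39 → go left; 29 > 25 → go right; 29 > 28 → go right. Place as right child of 28.
Insert 23: 23 > 22 → go right; 23 < 39 → go left; 23 < 25 → go left. Place as left child of 25.
Insert 31: 31 > 22 → go right; 31 < 39 → go left; 31 > 25 → go right; 31 > 28 → go right; 31 > 29 → go right. Place as right child of 29.
Insert 11: 11 < 22 → go left; 11 > 5 → go right; 11 > 10 → go right; 11 < 16 → go left. Place as left child of 16.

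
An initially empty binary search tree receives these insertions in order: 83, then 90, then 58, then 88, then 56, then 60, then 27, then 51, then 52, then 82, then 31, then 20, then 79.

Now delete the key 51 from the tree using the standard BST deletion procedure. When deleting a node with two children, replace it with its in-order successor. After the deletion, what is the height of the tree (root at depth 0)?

Insert 83: tree is empty, so 83 becomes the root.
Insert 90: 90 > 83 → go right. Place as right child of 83.
Insert 58: 58 < 83 → go left. Place as left child of 83.
Insert 88: 88 > 83 → go right; 88 < 90 → go left. Place as left child of 90.
Insert 56: 56 < 83 → go left; 56 < 58 → go left. Place as left child of 58.
Insert 60: 60 < 83 → go left; 60 > 58 → go right. Place as right child of 58.
Insert 27: 27 < 83 → go left; 27 < 58 → go left; 27 < 56 → go left. Place as left child of 56.
Insert 51: 51 < 83 → go left; 51 < 58 → go left; 51 < 56 → go left; 51 > 27 → go right. Place as right child of 27.
Insert 52: 52 < 83 → go left; 52 < 58 → go left; 52 < 56 → go left; 52 > 27 → go right; 52 > 51 → go right. Place as right child of 51.
Insert 82: 82 < 83 → go left; 82 > 58 → go right; 82 > 60 → go right. Place as right child of 60.
Insert 31: 31 < 83 → go left; 31 < 58 → go left; 31 < 56 → go left; 31 > 27 → go right; 31 < 51 → go left. Place as left child of 51.
Insert 20: 20 < 83 → go left; 20 < 58 → go left; 20 < 56 → go left; 20 < 27 → go left. Place as left child of 27.
Insert 79: 79 < 83 → go left; 79 > 58 → go right; 79 > 60 → go right; 79 < 82 → go left. Place as left child of 82.

Delete 51 (two children — replace with in-order successor).
After deletion, deepest node is 31 at depth 5.

5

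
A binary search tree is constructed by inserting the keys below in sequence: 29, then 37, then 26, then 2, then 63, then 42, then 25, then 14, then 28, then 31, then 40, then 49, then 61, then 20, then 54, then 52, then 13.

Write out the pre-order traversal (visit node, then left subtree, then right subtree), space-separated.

Insert 29: tree is empty, so 29 becomes the root.
Insert 37: 37 > 29 → go right. Place as right child of 29.
Insert 26: 26 < 29 → go left. Place as left child of 29.
Insert 2: 2 < 29 → go left; 2 < 26 → go left. Place as left child of 26.
Insert 63: 63 > 29 → go right; 63 > 37 → go right. Place as right child of 37.
Insert 42: 42 > 29 → go right; 42 > 37 → go right; 42 < 63 → go left. Place as left child of 63.
Insert 25: 25 < 29 → go left; 25 < 26 → go left; 25 > 2 → go right. Place as right child of 2.
Insert 14: 14 < 29 → go left; 14 < 26 → go left; 14 > 2 → go right; 14 < 25 → go left. Place as left child of 25.
Insert 28: 28 < 29 → go left; 28 > 26 → go right. Place as right child of 26.
Insert 31: 31 > 29 → go right; 31 < 37 → go left. Place as left child of 37.
Insert 40: 40 > 29 → go right; 40 > 37 → go right; 40 < 63 → go left; 40 < 42 → go left. Place as left child of 42.
Insert 49: 49 > 29 → go right; 49 > 37 → go right; 49 < 63 → go left; 49 > 42 → go right. Place as right child of 42.
Insert 61: 61 > 29 → go right; 61 > 37 → go right; 61 < 63 → go left; 61 > 42 → go right; 61 > 49 → go right. Place as right child of 49.
Insert 20: 20 < 29 → go left; 20 < 26 → go left; 20 > 2 → go right; 20 < 25 → go left; 20 > 14 → go right. Place as right child of 14.
Insert 54: 54 > 29 → go right; 54 > 37 → go right; 54 < 63 → go left; 54 > 42 → go right; 54 > 49 → go right; 54 < 61 → go left. Place as left child of 61.
Insert 52: 52 > 29 → go right; 52 > 37 → go right; 52 < 63 → go left; 52 > 42 → go right; 52 > 49 → go right; 52 < 61 → go left; 52 < 54 → go left. Place as left child of 54.
Insert 13: 13 < 29 → go left; 13 < 26 → go left; 13 > 2 → go right; 13 < 25 → go left; 13 < 14 → go left. Place as left child of 14.

29 26 2 25 14 13 20 28 37 31 63 42 40 49 61 54 52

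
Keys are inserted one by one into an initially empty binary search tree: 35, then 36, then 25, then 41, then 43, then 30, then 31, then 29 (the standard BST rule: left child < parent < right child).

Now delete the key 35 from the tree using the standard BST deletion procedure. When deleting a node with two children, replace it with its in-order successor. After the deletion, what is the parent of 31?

30

35: root
36: right child of 35 (depth 1)
25: left child of 35 (depth 1)
41: right child of 36 (depth 2)
43: right child of 41 (depth 3)
30: right child of 25 (depth 2)
31: right child of 30 (depth 3)
29: left child of 30 (depth 3)

Delete 35 (two children — replace with in-order successor).
After deletion, 31's parent is 30.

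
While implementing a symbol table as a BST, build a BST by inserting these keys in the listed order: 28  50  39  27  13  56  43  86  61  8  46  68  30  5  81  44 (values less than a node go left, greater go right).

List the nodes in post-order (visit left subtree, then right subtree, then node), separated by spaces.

28: root
50: right child of 28 (depth 1)
39: left child of 50 (depth 2)
27: left child of 28 (depth 1)
13: left child of 27 (depth 2)
56: right child of 50 (depth 2)
43: right child of 39 (depth 3)
86: right child of 56 (depth 3)
61: left child of 86 (depth 4)
8: left child of 13 (depth 3)
46: right child of 43 (depth 4)
68: right child of 61 (depth 5)
30: left child of 39 (depth 3)
5: left child of 8 (depth 4)
81: right child of 68 (depth 6)
44: left child of 46 (depth 5)

5 8 13 27 30 44 46 43 39 81 68 61 86 56 50 28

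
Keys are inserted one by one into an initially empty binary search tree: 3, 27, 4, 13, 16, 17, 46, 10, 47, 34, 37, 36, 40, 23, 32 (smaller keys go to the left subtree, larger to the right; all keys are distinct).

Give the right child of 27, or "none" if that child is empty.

Resulting structure (node: left, right):
  3: L=–, R=27
  27: L=4, R=46
  4: L=–, R=13
  13: L=10, R=16
  16: L=–, R=17
  17: L=–, R=23
  46: L=34, R=47
  10: L=–, R=–
  47: L=–, R=–
  34: L=32, R=37
  37: L=36, R=40
  36: L=–, R=–
  40: L=–, R=–
  23: L=–, R=–
  32: L=–, R=–

46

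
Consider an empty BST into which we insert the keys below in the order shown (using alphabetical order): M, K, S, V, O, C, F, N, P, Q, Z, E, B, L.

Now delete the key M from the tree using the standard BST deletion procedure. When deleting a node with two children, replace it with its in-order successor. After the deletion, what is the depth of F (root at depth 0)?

M: root
K: left child of M (depth 1)
S: right child of M (depth 1)
V: right child of S (depth 2)
O: left child of S (depth 2)
C: left child of K (depth 2)
F: right child of C (depth 3)
N: left child of O (depth 3)
P: right child of O (depth 3)
Q: right child of P (depth 4)
Z: right child of V (depth 3)
E: left child of F (depth 4)
B: left child of C (depth 3)
L: right child of K (depth 2)

Delete M (two children — replace with in-order successor).
After deletion, path to F: N → K → C → F.

3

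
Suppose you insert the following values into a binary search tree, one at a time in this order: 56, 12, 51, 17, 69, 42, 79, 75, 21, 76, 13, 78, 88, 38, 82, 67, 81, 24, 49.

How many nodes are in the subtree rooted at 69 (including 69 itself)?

9

Resulting structure (node: left, right):
  56: L=12, R=69
  12: L=–, R=51
  51: L=17, R=–
  17: L=13, R=42
  69: L=67, R=79
  42: L=21, R=49
  79: L=75, R=88
  75: L=–, R=76
  21: L=–, R=38
  76: L=–, R=78
  13: L=–, R=–
  78: L=–, R=–
  88: L=82, R=–
  38: L=24, R=–
  82: L=81, R=–
  67: L=–, R=–
  81: L=–, R=–
  24: L=–, R=–
  49: L=–, R=–

Subtree rooted at 69 contains: 69, 67, 79, 75, 76, 78, 88, 82, 81 — 9 nodes.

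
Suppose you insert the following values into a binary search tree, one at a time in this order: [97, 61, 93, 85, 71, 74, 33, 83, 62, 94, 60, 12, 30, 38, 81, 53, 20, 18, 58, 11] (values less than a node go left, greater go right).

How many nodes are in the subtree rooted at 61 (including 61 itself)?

19

Insert 97: tree is empty, so 97 becomes the root.
Insert 61: 61 < 97 → go left. Place as left child of 97.
Insert 93: 93 < 97 → go left; 93 > 61 → go right. Place as right child of 61.
Insert 85: 85 < 97 → go left; 85 > 61 → go right; 85 < 93 → go left. Place as left child of 93.
Insert 71: 71 < 97 → go left; 71 > 61 → go right; 71 < 93 → go left; 71 < 85 → go left. Place as left child of 85.
Insert 74: 74 < 97 → go left; 74 > 61 → go right; 74 < 93 → go left; 74 < 85 → go left; 74 > 71 → go right. Place as right child of 71.
Insert 33: 33 < 97 → go left; 33 < 61 → go left. Place as left child of 61.
Insert 83: 83 < 97 → go left; 83 > 61 → go right; 83 < 93 → go left; 83 < 85 → go left; 83 > 71 → go right; 83 > 74 → go right. Place as right child of 74.
Insert 62: 62 < 97 → go left; 62 > 61 → go right; 62 < 93 → go left; 62 < 85 → go left; 62 < 71 → go left. Place as left child of 71.
Insert 94: 94 < 97 → go left; 94 > 61 → go right; 94 > 93 → go right. Place as right child of 93.
Insert 60: 60 < 97 → go left; 60 < 61 → go left; 60 > 33 → go right. Place as right child of 33.
Insert 12: 12 < 97 → go left; 12 < 61 → go left; 12 < 33 → go left. Place as left child of 33.
Insert 30: 30 < 97 → go left; 30 < 61 → go left; 30 < 33 → go left; 30 > 12 → go right. Place as right child of 12.
Insert 38: 38 < 97 → go left; 38 < 61 → go left; 38 > 33 → go right; 38 < 60 → go left. Place as left child of 60.
Insert 81: 81 < 97 → go left; 81 > 61 → go right; 81 < 93 → go left; 81 < 85 → go left; 81 > 71 → go right; 81 > 74 → go right; 81 < 83 → go left. Place as left child of 83.
Insert 53: 53 < 97 → go left; 53 < 61 → go left; 53 > 33 → go right; 53 < 60 → go left; 53 > 38 → go right. Place as right child of 38.
Insert 20: 20 < 97 → go left; 20 < 61 → go left; 20 < 33 → go left; 20 > 12 → go right; 20 < 30 → go left. Place as left child of 30.
Insert 18: 18 < 97 → go left; 18 < 61 → go left; 18 < 33 → go left; 18 > 12 → go right; 18 < 30 → go left; 18 < 20 → go left. Place as left child of 20.
Insert 58: 58 < 97 → go left; 58 < 61 → go left; 58 > 33 → go right; 58 < 60 → go left; 58 > 38 → go right; 58 > 53 → go right. Place as right child of 53.
Insert 11: 11 < 97 → go left; 11 < 61 → go left; 11 < 33 → go left; 11 < 12 → go left. Place as left child of 12.

Subtree rooted at 61 contains: 61, 33, 12, 11, 30, 20, 18, 60, 38, 53, 58, 93, 85, 71, 62, 74, 83, 81, 94 — 19 nodes.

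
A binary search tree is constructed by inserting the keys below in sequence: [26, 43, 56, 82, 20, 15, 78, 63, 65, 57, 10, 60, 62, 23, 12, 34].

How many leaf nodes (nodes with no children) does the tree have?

5

26: root
43: right child of 26 (depth 1)
56: right child of 43 (depth 2)
82: right child of 56 (depth 3)
20: left child of 26 (depth 1)
15: left child of 20 (depth 2)
78: left child of 82 (depth 4)
63: left child of 78 (depth 5)
65: right child of 63 (depth 6)
57: left child of 63 (depth 6)
10: left child of 15 (depth 3)
60: right child of 57 (depth 7)
62: right child of 60 (depth 8)
23: right child of 20 (depth 2)
12: right child of 10 (depth 4)
34: left child of 43 (depth 2)

Leaves: 12, 23, 34, 62, 65 — 5 in total.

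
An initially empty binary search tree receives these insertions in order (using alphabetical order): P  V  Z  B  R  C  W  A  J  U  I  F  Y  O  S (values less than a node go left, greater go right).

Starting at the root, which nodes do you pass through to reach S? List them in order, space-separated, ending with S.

P: root
V: right child of P (depth 1)
Z: right child of V (depth 2)
B: left child of P (depth 1)
R: left child of V (depth 2)
C: right child of B (depth 2)
W: left child of Z (depth 3)
A: left child of B (depth 2)
J: right child of C (depth 3)
U: right child of R (depth 3)
I: left child of J (depth 4)
F: left child of I (depth 5)
Y: right child of W (depth 4)
O: right child of J (depth 4)
S: left child of U (depth 4)

P V R U S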